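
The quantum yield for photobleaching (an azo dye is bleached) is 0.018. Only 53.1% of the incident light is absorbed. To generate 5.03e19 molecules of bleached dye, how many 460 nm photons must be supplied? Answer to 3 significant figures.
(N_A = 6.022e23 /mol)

5.26e21 photons

Product: 5.03e19 / 6.022e23 = 8.353e-5 mol.
Photons that must be absorbed: 8.353e-5 / 0.018 = 0.004641 mol.
Incident photons needed: 0.004641 / 0.531 = 0.008740 mol.
Photon count: 0.008740 × 6.022e23 = 5.26e21.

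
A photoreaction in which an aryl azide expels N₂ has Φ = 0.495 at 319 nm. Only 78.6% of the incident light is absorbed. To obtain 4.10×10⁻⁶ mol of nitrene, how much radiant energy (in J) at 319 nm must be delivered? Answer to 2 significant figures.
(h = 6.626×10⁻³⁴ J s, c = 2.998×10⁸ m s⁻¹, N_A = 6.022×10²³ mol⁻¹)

Photons that must be absorbed: 4.10×10⁻⁶ / 0.495 = 8.283×10⁻⁶ mol.
Incident photons needed: 8.283×10⁻⁶ / 0.786 = 1.054×10⁻⁵ mol.
Photon energy: hc/λ = 6.227×10⁻¹⁹ J; per mole, 3.750×10⁵ J mol⁻¹.
Energy required: 1.054×10⁻⁵ × 3.750×10⁵ = 4.0 J.

4.0 J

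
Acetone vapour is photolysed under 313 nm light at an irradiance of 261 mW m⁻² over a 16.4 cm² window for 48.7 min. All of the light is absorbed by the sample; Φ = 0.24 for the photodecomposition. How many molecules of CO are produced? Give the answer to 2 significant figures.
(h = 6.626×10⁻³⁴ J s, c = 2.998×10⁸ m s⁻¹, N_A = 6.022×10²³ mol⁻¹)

4.7×10¹⁷ molecules

Photon energy at 313 nm: hc/λ = (6.626×10⁻³⁴)(2.998×10⁸)/(313×10⁻⁹) = 6.347×10⁻¹⁹ J.
Energy delivered: (261 mW m⁻²)(16.4×10⁻⁴ m²)(2922 s) = 1.251 J.
Photons incident: 1.251 / 6.347×10⁻¹⁹ = 1.971×10¹⁸, i.e. 1.971×10¹⁸/6.022×10²³ = 3.273×10⁻⁶ mol.
Product: Φ × n_abs = 0.24 × 3.273×10⁻⁶ = 7.855×10⁻⁷ mol.
As a count: 7.855×10⁻⁷ × 6.022×10²³ = 4.7×10¹⁷.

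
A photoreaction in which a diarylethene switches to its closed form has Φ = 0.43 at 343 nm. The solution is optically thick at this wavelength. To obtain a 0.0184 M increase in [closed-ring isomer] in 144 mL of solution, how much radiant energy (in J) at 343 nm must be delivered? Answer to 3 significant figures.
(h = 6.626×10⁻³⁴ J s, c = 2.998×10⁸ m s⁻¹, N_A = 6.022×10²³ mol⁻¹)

Product: (0.0184 M)(0.144 L) = 0.002650 mol.
Photons that must be absorbed: 0.002650 / 0.43 = 0.006163 mol.
Photon energy: hc/λ = 5.791×10⁻¹⁹ J; per mole, 3.487×10⁵ J mol⁻¹.
Energy required: 0.006163 × 3.487×10⁵ = 2150 J.

2150 J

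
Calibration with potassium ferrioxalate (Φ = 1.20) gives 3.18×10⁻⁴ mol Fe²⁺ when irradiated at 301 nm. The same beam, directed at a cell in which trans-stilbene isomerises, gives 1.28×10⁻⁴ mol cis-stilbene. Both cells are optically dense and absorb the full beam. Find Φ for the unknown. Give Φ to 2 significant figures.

Φ = 0.48

Photons absorbed by the actinometer: 3.18×10⁻⁴ / 1.20 = 2.650×10⁻⁴ mol.
Φ(unknown) = 1.28×10⁻⁴ / 2.650×10⁻⁴ = 0.48.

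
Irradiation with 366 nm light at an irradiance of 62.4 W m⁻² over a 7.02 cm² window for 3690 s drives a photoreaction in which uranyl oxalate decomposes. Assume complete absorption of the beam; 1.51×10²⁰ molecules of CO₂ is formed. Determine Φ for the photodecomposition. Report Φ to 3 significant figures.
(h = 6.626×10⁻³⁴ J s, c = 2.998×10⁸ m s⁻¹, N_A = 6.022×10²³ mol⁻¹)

Product: 1.51×10²⁰ / 6.022×10²³ = 2.507×10⁻⁴ mol.
Photon energy at 366 nm: hc/λ = (6.626×10⁻³⁴)(2.998×10⁸)/(366×10⁻⁹) = 5.428×10⁻¹⁹ J.
Energy delivered: (62.4 W m⁻²)(7.02×10⁻⁴ m²)(3690 s) = 161.6 J.
Photons incident: 161.6 / 5.428×10⁻¹⁹ = 2.977×10²⁰, i.e. 2.977×10²⁰/6.022×10²³ = 4.944×10⁻⁴ mol.
Φ = 2.507×10⁻⁴ mol / 4.944×10⁻⁴ mol photons = 0.507.

Φ = 0.507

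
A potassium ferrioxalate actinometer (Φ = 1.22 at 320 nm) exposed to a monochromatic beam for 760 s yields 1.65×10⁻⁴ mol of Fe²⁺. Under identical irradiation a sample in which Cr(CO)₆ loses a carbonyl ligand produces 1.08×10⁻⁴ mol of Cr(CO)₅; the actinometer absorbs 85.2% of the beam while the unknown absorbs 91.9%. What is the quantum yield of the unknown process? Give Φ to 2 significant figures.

Photons absorbed by the actinometer: 1.65×10⁻⁴ / 1.22 = 1.352×10⁻⁴ mol.
Incident flux: 1.352×10⁻⁴ / 0.852 = 1.587×10⁻⁴ einstein.
Absorbed by unknown: 0.919 × 1.587×10⁻⁴ = 1.458×10⁻⁴ mol.
Φ(unknown) = 1.08×10⁻⁴ / 1.458×10⁻⁴ = 0.74.

Φ = 0.74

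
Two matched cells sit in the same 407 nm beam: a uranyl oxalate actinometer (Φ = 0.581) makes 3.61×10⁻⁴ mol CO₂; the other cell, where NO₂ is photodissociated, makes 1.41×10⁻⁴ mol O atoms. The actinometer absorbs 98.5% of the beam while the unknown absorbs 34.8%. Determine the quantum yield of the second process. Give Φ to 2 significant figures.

Photons absorbed by the actinometer: 3.61×10⁻⁴ / 0.581 = 6.213×10⁻⁴ mol.
Incident flux: 6.213×10⁻⁴ / 0.985 = 6.308×10⁻⁴ einstein.
Absorbed by unknown: 0.348 × 6.308×10⁻⁴ = 2.195×10⁻⁴ mol.
Φ(unknown) = 1.41×10⁻⁴ / 2.195×10⁻⁴ = 0.64.

Φ = 0.64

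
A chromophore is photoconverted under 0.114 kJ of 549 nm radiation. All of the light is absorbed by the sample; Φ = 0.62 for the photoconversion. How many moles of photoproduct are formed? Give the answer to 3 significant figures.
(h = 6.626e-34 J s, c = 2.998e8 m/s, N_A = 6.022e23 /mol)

Photon energy at 549 nm: hc/λ = (6.626e-34)(2.998e8)/(549e-9) = 3.618e-19 J.
Incident energy: 0.114 kJ = 114 J.
Photons incident: 114 / 3.618e-19 = 3.151e20, i.e. 3.151e20/6.022e23 = 5.232e-4 mol.
Product: Φ × n_abs = 0.62 × 5.232e-4 = 3.244e-4 mol.

3.24e-4 mol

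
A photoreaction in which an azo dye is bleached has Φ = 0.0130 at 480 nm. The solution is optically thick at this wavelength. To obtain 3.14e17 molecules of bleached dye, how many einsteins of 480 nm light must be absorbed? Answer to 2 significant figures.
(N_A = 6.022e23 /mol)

Product: 3.14e17 / 6.022e23 = 5.214e-7 mol.
Photons that must be absorbed: 5.214e-7 / 0.0130 = 4.011e-5 mol.

4.0e-5 einstein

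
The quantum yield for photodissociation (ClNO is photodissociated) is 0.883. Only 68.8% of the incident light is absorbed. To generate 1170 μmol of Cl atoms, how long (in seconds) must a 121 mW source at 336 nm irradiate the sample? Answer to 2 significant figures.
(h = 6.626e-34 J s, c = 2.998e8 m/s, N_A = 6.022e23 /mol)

Product: 1170 μmol = 0.00117 mol.
Photons that must be absorbed: 0.00117 / 0.883 = 0.001325 mol.
Incident photons needed: 0.001325 / 0.688 = 0.001926 mol.
Photon energy: hc/λ = 5.912e-19 J; per mole, 3.560e5 J mol⁻¹.
Energy required: 0.001926 × 3.560e5 = 685.7 J.
Time: 685.7 J / 0.121 W = 5700 s.

t ≈ 5700 s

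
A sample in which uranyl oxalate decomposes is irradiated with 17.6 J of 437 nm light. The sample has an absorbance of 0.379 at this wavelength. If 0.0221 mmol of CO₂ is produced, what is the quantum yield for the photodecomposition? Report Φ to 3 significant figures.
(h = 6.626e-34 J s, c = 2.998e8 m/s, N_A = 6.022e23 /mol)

Φ = 0.590

Product: 0.0221 mmol = 2.21e-5 mol.
Photon energy at 437 nm: hc/λ = (6.626e-34)(2.998e8)/(437e-9) = 4.546e-19 J.
Photons incident: 17.6 / 4.546e-19 = 3.872e19, i.e. 3.872e19/6.022e23 = 6.430e-5 mol.
Fraction absorbed: 1 − 10^(−0.379) = 0.5822.
Photons absorbed: 0.5822 × 6.430e-5 = 3.744e-5 mol.
Φ = 2.21e-5 mol / 3.744e-5 mol photons = 0.590.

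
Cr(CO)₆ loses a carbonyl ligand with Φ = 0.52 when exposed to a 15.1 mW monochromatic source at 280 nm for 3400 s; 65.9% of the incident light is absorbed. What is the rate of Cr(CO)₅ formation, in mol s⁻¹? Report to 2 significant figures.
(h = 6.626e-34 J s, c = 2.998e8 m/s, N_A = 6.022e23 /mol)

1.2e-8 mol s⁻¹

Photon energy at 280 nm: hc/λ = (6.626e-34)(2.998e8)/(280e-9) = 7.095e-19 J.
Energy delivered: (15.1 mW)(3400 s) = 51.34 J.
Photons incident: 51.34 / 7.095e-19 = 7.236e19, i.e. 7.236e19/6.022e23 = 1.202e-4 mol.
Photons absorbed: 0.659 × 1.202e-4 = 7.921e-5 mol.
Product formed: 0.52 × 7.921e-5 = 4.119e-5 mol.
Rate: 4.119e-5 / 3400 s = 1.2e-8 mol s⁻¹.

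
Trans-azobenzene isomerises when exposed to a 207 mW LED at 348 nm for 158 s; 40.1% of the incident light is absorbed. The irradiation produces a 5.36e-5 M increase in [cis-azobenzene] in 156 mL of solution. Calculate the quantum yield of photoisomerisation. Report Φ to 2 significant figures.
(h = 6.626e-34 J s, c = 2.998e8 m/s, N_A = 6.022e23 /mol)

Product: (5.36e-5 M)(0.156 L) = 8.362e-6 mol.
Photon energy at 348 nm: hc/λ = (6.626e-34)(2.998e8)/(348e-9) = 5.708e-19 J.
Energy delivered: (207 mW)(158 s) = 32.71 J.
Photons incident: 32.71 / 5.708e-19 = 5.731e19, i.e. 5.731e19/6.022e23 = 9.517e-5 mol.
Photons absorbed: 0.401 × 9.517e-5 = 3.816e-5 mol.
Φ = 8.362e-6 mol / 3.816e-5 mol photons = 0.22.

Φ = 0.22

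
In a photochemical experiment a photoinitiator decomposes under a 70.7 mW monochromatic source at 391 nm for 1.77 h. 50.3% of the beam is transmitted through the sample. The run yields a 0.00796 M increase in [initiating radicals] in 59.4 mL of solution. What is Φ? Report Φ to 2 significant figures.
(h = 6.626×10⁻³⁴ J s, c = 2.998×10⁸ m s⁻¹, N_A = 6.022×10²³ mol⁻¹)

Φ = 0.65

Product: (0.00796 M)(0.0594 L) = 4.728×10⁻⁴ mol.
Photon energy at 391 nm: hc/λ = (6.626×10⁻³⁴)(2.998×10⁸)/(391×10⁻⁹) = 5.080×10⁻¹⁹ J.
Energy delivered: (70.7 mW)(6372 s) = 450.5 J.
Photons incident: 450.5 / 5.080×10⁻¹⁹ = 8.868×10²⁰, i.e. 8.868×10²⁰/6.022×10²³ = 0.001473 mol.
Fraction absorbed: 1 − 50.3/100 = 0.4970.
Photons absorbed: 0.4970 × 0.001473 = 7.321×10⁻⁴ mol.
Φ = 4.728×10⁻⁴ mol / 7.321×10⁻⁴ mol photons = 0.65.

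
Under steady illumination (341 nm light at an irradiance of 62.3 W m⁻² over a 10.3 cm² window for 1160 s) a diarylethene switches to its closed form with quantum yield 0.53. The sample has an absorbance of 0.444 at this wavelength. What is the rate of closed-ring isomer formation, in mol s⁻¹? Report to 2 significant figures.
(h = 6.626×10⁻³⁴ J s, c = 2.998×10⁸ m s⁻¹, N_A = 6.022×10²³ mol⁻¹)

Photon energy at 341 nm: hc/λ = (6.626×10⁻³⁴)(2.998×10⁸)/(341×10⁻⁹) = 5.825×10⁻¹⁹ J.
Energy delivered: (62.3 W m⁻²)(10.3×10⁻⁴ m²)(1160 s) = 74.44 J.
Photons incident: 74.44 / 5.825×10⁻¹⁹ = 1.278×10²⁰, i.e. 1.278×10²⁰/6.022×10²³ = 2.122×10⁻⁴ mol.
Fraction absorbed: 1 − 10^(−0.444) = 0.6403.
Photons absorbed: 0.6403 × 2.122×10⁻⁴ = 1.359×10⁻⁴ mol.
Product formed: 0.53 × 1.359×10⁻⁴ = 7.203×10⁻⁵ mol.
Rate: 7.203×10⁻⁵ / 1160 s = 6.2×10⁻⁸ mol s⁻¹.

6.2×10⁻⁸ mol s⁻¹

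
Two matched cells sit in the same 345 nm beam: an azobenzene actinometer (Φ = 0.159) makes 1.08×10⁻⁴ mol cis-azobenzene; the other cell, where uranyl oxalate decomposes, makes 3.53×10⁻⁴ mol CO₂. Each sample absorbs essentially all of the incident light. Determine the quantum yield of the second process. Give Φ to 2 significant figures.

Photons absorbed by the actinometer: 1.08×10⁻⁴ / 0.159 = 6.792×10⁻⁴ mol.
Φ(unknown) = 3.53×10⁻⁴ / 6.792×10⁻⁴ = 0.52.

Φ = 0.52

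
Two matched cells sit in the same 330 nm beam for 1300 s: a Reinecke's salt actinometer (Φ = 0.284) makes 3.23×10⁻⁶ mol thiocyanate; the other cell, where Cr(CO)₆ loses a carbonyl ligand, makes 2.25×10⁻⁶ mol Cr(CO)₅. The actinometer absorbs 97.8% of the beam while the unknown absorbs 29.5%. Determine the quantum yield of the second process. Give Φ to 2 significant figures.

Photons absorbed by the actinometer: 3.23×10⁻⁶ / 0.284 = 1.137×10⁻⁵ mol.
Incident flux: 1.137×10⁻⁵ / 0.978 = 1.163×10⁻⁵ einstein.
Absorbed by unknown: 0.295 × 1.163×10⁻⁵ = 3.431×10⁻⁶ mol.
Φ(unknown) = 2.25×10⁻⁶ / 3.431×10⁻⁶ = 0.66.

Φ = 0.66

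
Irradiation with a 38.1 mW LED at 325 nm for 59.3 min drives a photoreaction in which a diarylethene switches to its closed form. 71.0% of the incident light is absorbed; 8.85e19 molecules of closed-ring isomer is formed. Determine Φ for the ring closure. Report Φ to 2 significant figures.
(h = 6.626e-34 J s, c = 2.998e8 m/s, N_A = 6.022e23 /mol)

Product: 8.85e19 / 6.022e23 = 1.470e-4 mol.
Photon energy at 325 nm: hc/λ = (6.626e-34)(2.998e8)/(325e-9) = 6.112e-19 J.
Energy delivered: (38.1 mW)(3558 s) = 135.6 J.
Photons incident: 135.6 / 6.112e-19 = 2.219e20, i.e. 2.219e20/6.022e23 = 3.685e-4 mol.
Photons absorbed: 0.710 × 3.685e-4 = 2.616e-4 mol.
Φ = 1.470e-4 mol / 2.616e-4 mol photons = 0.56.

Φ = 0.56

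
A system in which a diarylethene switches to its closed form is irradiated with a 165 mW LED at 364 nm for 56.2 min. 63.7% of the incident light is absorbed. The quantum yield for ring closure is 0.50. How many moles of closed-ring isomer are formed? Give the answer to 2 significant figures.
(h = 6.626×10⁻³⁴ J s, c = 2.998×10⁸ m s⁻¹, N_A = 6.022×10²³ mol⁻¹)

Photon energy at 364 nm: hc/λ = (6.626×10⁻³⁴)(2.998×10⁸)/(364×10⁻⁹) = 5.457×10⁻¹⁹ J.
Energy delivered: (165 mW)(3372 s) = 556.4 J.
Photons incident: 556.4 / 5.457×10⁻¹⁹ = 1.020×10²¹, i.e. 1.020×10²¹/6.022×10²³ = 0.001694 mol.
Photons absorbed: 0.637 × 0.001694 = 0.001079 mol.
Product: Φ × n_abs = 0.50 × 0.001079 = 5.395×10⁻⁴ mol.

5.4×10⁻⁴ mol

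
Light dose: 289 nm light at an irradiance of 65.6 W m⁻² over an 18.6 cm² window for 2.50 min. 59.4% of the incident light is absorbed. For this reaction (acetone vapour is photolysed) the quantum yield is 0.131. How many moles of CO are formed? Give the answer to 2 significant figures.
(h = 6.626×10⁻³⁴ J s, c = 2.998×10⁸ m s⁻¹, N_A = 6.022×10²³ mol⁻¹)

3.4×10⁻⁶ mol

Photon energy at 289 nm: hc/λ = (6.626×10⁻³⁴)(2.998×10⁸)/(289×10⁻⁹) = 6.874×10⁻¹⁹ J.
Energy delivered: (65.6 W m⁻²)(18.6×10⁻⁴ m²)(150 s) = 18.30 J.
Photons incident: 18.30 / 6.874×10⁻¹⁹ = 2.662×10¹⁹, i.e. 2.662×10¹⁹/6.022×10²³ = 4.420×10⁻⁵ mol.
Photons absorbed: 0.594 × 4.420×10⁻⁵ = 2.625×10⁻⁵ mol.
Product: Φ × n_abs = 0.131 × 2.625×10⁻⁵ = 3.439×10⁻⁶ mol.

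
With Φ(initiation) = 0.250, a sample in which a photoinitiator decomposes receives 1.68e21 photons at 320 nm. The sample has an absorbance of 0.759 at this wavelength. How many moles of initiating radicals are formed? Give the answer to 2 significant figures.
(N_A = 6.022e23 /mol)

5.8e-4 mol

Moles of photons: 1.68e21 / 6.022e23 = 0.002790 mol.
Fraction absorbed: 1 − 10^(−0.759) = 0.8258.
Photons absorbed: 0.8258 × 0.002790 = 0.002304 mol.
Product: Φ × n_abs = 0.250 × 0.002304 = 5.760e-4 mol.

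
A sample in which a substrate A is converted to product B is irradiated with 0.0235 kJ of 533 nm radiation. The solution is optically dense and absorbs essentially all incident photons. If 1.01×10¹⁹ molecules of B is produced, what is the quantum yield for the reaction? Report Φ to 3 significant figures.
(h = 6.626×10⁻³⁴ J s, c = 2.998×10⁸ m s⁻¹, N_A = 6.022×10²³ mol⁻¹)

Product: 1.01×10¹⁹ / 6.022×10²³ = 1.677×10⁻⁵ mol.
Photon energy at 533 nm: hc/λ = (6.626×10⁻³⁴)(2.998×10⁸)/(533×10⁻⁹) = 3.727×10⁻¹⁹ J.
Incident energy: 0.0235 kJ = 23.5 J.
Photons incident: 23.5 / 3.727×10⁻¹⁹ = 6.305×10¹⁹, i.e. 6.305×10¹⁹/6.022×10²³ = 1.047×10⁻⁴ mol.
Φ = 1.677×10⁻⁵ mol / 1.047×10⁻⁴ mol photons = 0.160.

Φ = 0.160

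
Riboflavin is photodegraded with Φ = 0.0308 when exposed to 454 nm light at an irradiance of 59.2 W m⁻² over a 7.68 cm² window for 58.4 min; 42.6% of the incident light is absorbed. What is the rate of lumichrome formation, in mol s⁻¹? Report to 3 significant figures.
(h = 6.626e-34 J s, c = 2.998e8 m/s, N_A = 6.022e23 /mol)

2.26e-9 mol s⁻¹

Photon energy at 454 nm: hc/λ = (6.626e-34)(2.998e8)/(454e-9) = 4.375e-19 J.
Energy delivered: (59.2 W m⁻²)(7.68e-4 m²)(3504 s) = 159.3 J.
Photons incident: 159.3 / 4.375e-19 = 3.641e20, i.e. 3.641e20/6.022e23 = 6.046e-4 mol.
Photons absorbed: 0.426 × 6.046e-4 = 2.576e-4 mol.
Product formed: 0.0308 × 2.576e-4 = 7.934e-6 mol.
Rate: 7.934e-6 / 3504 s = 2.26e-9 mol s⁻¹.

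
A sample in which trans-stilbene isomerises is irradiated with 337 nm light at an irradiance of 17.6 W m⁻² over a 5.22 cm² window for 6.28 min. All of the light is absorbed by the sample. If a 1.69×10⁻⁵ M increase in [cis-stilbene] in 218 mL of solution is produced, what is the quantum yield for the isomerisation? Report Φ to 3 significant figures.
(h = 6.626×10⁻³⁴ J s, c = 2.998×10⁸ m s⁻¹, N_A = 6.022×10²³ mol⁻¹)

Product: (1.69×10⁻⁵ M)(0.218 L) = 3.684×10⁻⁶ mol.
Photon energy at 337 nm: hc/λ = (6.626×10⁻³⁴)(2.998×10⁸)/(337×10⁻⁹) = 5.895×10⁻¹⁹ J.
Energy delivered: (17.6 W m⁻²)(5.22×10⁻⁴ m²)(376.8 s) = 3.462 J.
Photons incident: 3.462 / 5.895×10⁻¹⁹ = 5.873×10¹⁸, i.e. 5.873×10¹⁸/6.022×10²³ = 9.753×10⁻⁶ mol.
Φ = 3.684×10⁻⁶ mol / 9.753×10⁻⁶ mol photons = 0.378.

Φ = 0.378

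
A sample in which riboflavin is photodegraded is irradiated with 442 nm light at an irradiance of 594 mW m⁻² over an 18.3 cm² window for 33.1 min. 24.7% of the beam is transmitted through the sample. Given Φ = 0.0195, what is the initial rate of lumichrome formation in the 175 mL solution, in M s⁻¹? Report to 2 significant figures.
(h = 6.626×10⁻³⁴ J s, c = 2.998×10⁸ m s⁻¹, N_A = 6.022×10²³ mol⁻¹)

Photon energy at 442 nm: hc/λ = (6.626×10⁻³⁴)(2.998×10⁸)/(442×10⁻⁹) = 4.494×10⁻¹⁹ J.
Energy delivered: (594 mW m⁻²)(18.3×10⁻⁴ m²)(1986 s) = 2.159 J.
Photons incident: 2.159 / 4.494×10⁻¹⁹ = 4.804×10¹⁸, i.e. 4.804×10¹⁸/6.022×10²³ = 7.977×10⁻⁶ mol.
Fraction absorbed: 1 − 24.7/100 = 0.7530.
Photons absorbed: 0.7530 × 7.977×10⁻⁶ = 6.007×10⁻⁶ mol.
Product formed: 0.0195 × 6.007×10⁻⁶ = 1.171×10⁻⁷ mol.
Rate: 1.171×10⁻⁷ mol / (1986 s × 0.175 L) = 3.4×10⁻¹⁰ M s⁻¹.

3.4×10⁻¹⁰ M s⁻¹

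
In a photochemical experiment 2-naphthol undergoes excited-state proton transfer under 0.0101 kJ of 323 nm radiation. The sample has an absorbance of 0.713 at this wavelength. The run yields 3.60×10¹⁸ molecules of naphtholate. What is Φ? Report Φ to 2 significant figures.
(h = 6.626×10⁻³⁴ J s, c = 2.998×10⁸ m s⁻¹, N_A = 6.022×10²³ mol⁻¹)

Φ = 0.27

Product: 3.60×10¹⁸ / 6.022×10²³ = 5.978×10⁻⁶ mol.
Photon energy at 323 nm: hc/λ = (6.626×10⁻³⁴)(2.998×10⁸)/(323×10⁻⁹) = 6.150×10⁻¹⁹ J.
Incident energy: 0.0101 kJ = 10.1 J.
Photons incident: 10.1 / 6.150×10⁻¹⁹ = 1.642×10¹⁹, i.e. 1.642×10¹⁹/6.022×10²³ = 2.727×10⁻⁵ mol.
Fraction absorbed: 1 − 10^(−0.713) = 0.8064.
Photons absorbed: 0.8064 × 2.727×10⁻⁵ = 2.199×10⁻⁵ mol.
Φ = 5.978×10⁻⁶ mol / 2.199×10⁻⁵ mol photons = 0.27.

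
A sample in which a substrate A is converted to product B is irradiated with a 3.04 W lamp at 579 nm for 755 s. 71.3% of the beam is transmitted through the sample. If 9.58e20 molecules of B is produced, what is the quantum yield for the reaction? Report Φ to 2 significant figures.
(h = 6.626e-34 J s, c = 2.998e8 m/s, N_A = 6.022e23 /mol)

Φ = 0.50

Product: 9.58e20 / 6.022e23 = 0.001591 mol.
Photon energy at 579 nm: hc/λ = (6.626e-34)(2.998e8)/(579e-9) = 3.431e-19 J.
Energy delivered: (3.04 W)(755 s) = 2295 J.
Photons incident: 2295 / 3.431e-19 = 6.689e21, i.e. 6.689e21/6.022e23 = 0.01111 mol.
Fraction absorbed: 1 − 71.3/100 = 0.2870.
Photons absorbed: 0.2870 × 0.01111 = 0.003189 mol.
Φ = 0.001591 mol / 0.003189 mol photons = 0.50.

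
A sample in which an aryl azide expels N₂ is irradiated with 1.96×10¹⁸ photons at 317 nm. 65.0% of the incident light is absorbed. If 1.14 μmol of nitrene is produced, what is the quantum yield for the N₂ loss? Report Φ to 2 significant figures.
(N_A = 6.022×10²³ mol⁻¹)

Product: 1.14 μmol = 1.14×10⁻⁶ mol.
Moles of photons: 1.96×10¹⁸ / 6.022×10²³ = 3.255×10⁻⁶ mol.
Photons absorbed: 0.650 × 3.255×10⁻⁶ = 2.116×10⁻⁶ mol.
Φ = 1.14×10⁻⁶ mol / 2.116×10⁻⁶ mol photons = 0.54.

Φ = 0.54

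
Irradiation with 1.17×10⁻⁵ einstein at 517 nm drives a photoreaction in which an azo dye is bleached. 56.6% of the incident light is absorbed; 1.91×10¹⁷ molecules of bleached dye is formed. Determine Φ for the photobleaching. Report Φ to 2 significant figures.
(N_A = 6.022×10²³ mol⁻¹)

Product: 1.91×10¹⁷ / 6.022×10²³ = 3.172×10⁻⁷ mol.
Photons absorbed: 0.566 × 1.17×10⁻⁵ = 6.622×10⁻⁶ mol.
Φ = 3.172×10⁻⁷ mol / 6.622×10⁻⁶ mol photons = 0.048.

Φ = 0.048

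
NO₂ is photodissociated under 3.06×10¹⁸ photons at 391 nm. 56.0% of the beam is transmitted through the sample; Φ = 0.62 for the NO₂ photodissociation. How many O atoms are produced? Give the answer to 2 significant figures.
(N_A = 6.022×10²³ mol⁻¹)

Moles of photons: 3.06×10¹⁸ / 6.022×10²³ = 5.081×10⁻⁶ mol.
Fraction absorbed: 1 − 56.0/100 = 0.4400.
Photons absorbed: 0.4400 × 5.081×10⁻⁶ = 2.236×10⁻⁶ mol.
Product: Φ × n_abs = 0.62 × 2.236×10⁻⁶ = 1.386×10⁻⁶ mol.
As a count: 1.386×10⁻⁶ × 6.022×10²³ = 8.3×10¹⁷.

8.3×10¹⁷ atoms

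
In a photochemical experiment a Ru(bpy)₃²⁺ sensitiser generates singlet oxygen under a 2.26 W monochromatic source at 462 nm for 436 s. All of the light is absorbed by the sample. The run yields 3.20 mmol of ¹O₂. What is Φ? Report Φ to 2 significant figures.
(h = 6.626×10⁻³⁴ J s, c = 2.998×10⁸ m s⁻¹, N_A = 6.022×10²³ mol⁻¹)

Φ = 0.84

Product: 3.20 mmol = 0.00320 mol.
Photon energy at 462 nm: hc/λ = (6.626×10⁻³⁴)(2.998×10⁸)/(462×10⁻⁹) = 4.300×10⁻¹⁹ J.
Energy delivered: (2.26 W)(436 s) = 985.4 J.
Photons incident: 985.4 / 4.300×10⁻¹⁹ = 2.292×10²¹, i.e. 2.292×10²¹/6.022×10²³ = 0.003806 mol.
Φ = 0.00320 mol / 0.003806 mol photons = 0.84.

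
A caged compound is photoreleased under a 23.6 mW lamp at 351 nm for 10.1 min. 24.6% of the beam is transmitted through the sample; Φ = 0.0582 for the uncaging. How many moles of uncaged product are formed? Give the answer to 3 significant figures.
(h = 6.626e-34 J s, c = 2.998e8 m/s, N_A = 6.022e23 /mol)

Photon energy at 351 nm: hc/λ = (6.626e-34)(2.998e8)/(351e-9) = 5.659e-19 J.
Energy delivered: (23.6 mW)(606 s) = 14.30 J.
Photons incident: 14.30 / 5.659e-19 = 2.527e19, i.e. 2.527e19/6.022e23 = 4.196e-5 mol.
Fraction absorbed: 1 − 24.6/100 = 0.7540.
Photons absorbed: 0.7540 × 4.196e-5 = 3.164e-5 mol.
Product: Φ × n_abs = 0.0582 × 3.164e-5 = 1.841e-6 mol.

1.84e-6 mol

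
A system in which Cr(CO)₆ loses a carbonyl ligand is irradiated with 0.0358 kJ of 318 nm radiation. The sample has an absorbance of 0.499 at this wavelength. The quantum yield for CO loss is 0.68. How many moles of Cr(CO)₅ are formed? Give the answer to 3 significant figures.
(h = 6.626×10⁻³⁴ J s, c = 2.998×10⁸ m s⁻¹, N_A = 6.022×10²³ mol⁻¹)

4.42×10⁻⁵ mol

Photon energy at 318 nm: hc/λ = (6.626×10⁻³⁴)(2.998×10⁸)/(318×10⁻⁹) = 6.247×10⁻¹⁹ J.
Incident energy: 0.0358 kJ = 35.8 J.
Photons incident: 35.8 / 6.247×10⁻¹⁹ = 5.731×10¹⁹, i.e. 5.731×10¹⁹/6.022×10²³ = 9.517×10⁻⁵ mol.
Fraction absorbed: 1 − 10^(−0.499) = 0.6830.
Photons absorbed: 0.6830 × 9.517×10⁻⁵ = 6.500×10⁻⁵ mol.
Product: Φ × n_abs = 0.68 × 6.500×10⁻⁵ = 4.420×10⁻⁵ mol.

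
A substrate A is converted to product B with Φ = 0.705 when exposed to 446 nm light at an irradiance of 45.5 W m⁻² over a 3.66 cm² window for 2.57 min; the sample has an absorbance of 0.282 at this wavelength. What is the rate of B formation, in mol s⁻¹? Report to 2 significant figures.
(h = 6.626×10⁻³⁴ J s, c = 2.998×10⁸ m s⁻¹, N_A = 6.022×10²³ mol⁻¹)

2.1×10⁻⁸ mol s⁻¹

Photon energy at 446 nm: hc/λ = (6.626×10⁻³⁴)(2.998×10⁸)/(446×10⁻⁹) = 4.454×10⁻¹⁹ J.
Energy delivered: (45.5 W m⁻²)(3.66×10⁻⁴ m²)(154.2 s) = 2.568 J.
Photons incident: 2.568 / 4.454×10⁻¹⁹ = 5.766×10¹⁸, i.e. 5.766×10¹⁸/6.022×10²³ = 9.575×10⁻⁶ mol.
Fraction absorbed: 1 − 10^(−0.282) = 0.4776.
Photons absorbed: 0.4776 × 9.575×10⁻⁶ = 4.573×10⁻⁶ mol.
Product formed: 0.705 × 4.573×10⁻⁶ = 3.224×10⁻⁶ mol.
Rate: 3.224×10⁻⁶ / 154.2 s = 2.1×10⁻⁸ mol s⁻¹.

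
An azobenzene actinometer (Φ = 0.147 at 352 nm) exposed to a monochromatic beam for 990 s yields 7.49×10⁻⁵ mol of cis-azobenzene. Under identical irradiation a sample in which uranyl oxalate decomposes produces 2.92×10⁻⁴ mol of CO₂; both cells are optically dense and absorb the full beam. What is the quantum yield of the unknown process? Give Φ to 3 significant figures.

Photons absorbed by the actinometer: 7.49×10⁻⁵ / 0.147 = 5.095×10⁻⁴ mol.
Φ(unknown) = 2.92×10⁻⁴ / 5.095×10⁻⁴ = 0.573.

Φ = 0.573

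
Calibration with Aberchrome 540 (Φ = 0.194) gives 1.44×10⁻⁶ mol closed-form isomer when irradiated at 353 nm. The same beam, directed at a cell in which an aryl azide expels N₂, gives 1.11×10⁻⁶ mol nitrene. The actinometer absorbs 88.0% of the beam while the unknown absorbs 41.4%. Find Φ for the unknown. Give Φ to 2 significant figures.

Photons absorbed by the actinometer: 1.44×10⁻⁶ / 0.194 = 7.423×10⁻⁶ mol.
Incident flux: 7.423×10⁻⁶ / 0.880 = 8.435×10⁻⁶ einstein.
Absorbed by unknown: 0.414 × 8.435×10⁻⁶ = 3.492×10⁻⁶ mol.
Φ(unknown) = 1.11×10⁻⁶ / 3.492×10⁻⁶ = 0.32.

Φ = 0.32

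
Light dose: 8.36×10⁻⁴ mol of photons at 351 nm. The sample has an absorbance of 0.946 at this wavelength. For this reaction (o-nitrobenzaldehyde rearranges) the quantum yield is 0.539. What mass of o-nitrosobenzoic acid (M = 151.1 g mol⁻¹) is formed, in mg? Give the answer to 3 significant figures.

Fraction absorbed: 1 − 10^(−0.946) = 0.8868.
Photons absorbed: 0.8868 × 8.36×10⁻⁴ = 7.414×10⁻⁴ mol.
Product: Φ × n_abs = 0.539 × 7.414×10⁻⁴ = 3.996×10⁻⁴ mol.
Mass: 3.996×10⁻⁴ × 151.1 = 0.06038 g = 60.4 mg.

60.4 mg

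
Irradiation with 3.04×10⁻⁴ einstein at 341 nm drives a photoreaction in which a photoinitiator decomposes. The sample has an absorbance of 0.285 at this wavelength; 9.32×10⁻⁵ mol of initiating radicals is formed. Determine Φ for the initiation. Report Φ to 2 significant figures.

Φ = 0.64

Fraction absorbed: 1 − 10^(−0.285) = 0.4812.
Photons absorbed: 0.4812 × 3.04×10⁻⁴ = 1.463×10⁻⁴ mol.
Φ = 9.32×10⁻⁵ mol / 1.463×10⁻⁴ mol photons = 0.64.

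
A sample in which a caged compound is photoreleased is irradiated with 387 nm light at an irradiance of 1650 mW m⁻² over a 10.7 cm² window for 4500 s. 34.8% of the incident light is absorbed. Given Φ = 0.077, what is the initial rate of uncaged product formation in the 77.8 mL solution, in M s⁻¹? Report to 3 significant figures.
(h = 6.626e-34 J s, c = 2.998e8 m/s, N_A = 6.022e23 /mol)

Photon energy at 387 nm: hc/λ = (6.626e-34)(2.998e8)/(387e-9) = 5.133e-19 J.
Energy delivered: (1650 mW m⁻²)(10.7e-4 m²)(4500 s) = 7.945 J.
Photons incident: 7.945 / 5.133e-19 = 1.548e19, i.e. 1.548e19/6.022e23 = 2.571e-5 mol.
Photons absorbed: 0.348 × 2.571e-5 = 8.947e-6 mol.
Product formed: 0.077 × 8.947e-6 = 6.889e-7 mol.
Rate: 6.889e-7 mol / (4500 s × 0.0778 L) = 1.97e-9 M s⁻¹.

1.97e-9 M s⁻¹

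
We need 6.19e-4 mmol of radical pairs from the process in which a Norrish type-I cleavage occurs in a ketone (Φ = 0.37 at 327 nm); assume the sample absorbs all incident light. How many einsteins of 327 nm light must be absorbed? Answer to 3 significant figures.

1.67e-6 einstein

Product: 6.19e-4 mmol = 6.19e-7 mol.
Photons that must be absorbed: 6.19e-7 / 0.37 = 1.673e-6 mol.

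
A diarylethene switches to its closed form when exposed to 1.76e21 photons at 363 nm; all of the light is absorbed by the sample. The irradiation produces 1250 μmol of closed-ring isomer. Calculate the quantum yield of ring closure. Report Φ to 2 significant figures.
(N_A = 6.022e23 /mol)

Product: 1250 μmol = 0.00125 mol.
Moles of photons: 1.76e21 / 6.022e23 = 0.002923 mol.
Φ = 0.00125 mol / 0.002923 mol photons = 0.43.

Φ = 0.43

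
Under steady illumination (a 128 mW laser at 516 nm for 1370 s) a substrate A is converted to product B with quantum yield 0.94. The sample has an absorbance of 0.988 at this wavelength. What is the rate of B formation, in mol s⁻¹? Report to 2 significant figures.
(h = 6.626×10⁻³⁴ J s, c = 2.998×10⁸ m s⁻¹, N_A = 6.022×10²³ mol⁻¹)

Photon energy at 516 nm: hc/λ = (6.626×10⁻³⁴)(2.998×10⁸)/(516×10⁻⁹) = 3.850×10⁻¹⁹ J.
Energy delivered: (128 mW)(1370 s) = 175.4 J.
Photons incident: 175.4 / 3.850×10⁻¹⁹ = 4.556×10²⁰, i.e. 4.556×10²⁰/6.022×10²³ = 7.566×10⁻⁴ mol.
Fraction absorbed: 1 − 10^(−0.988) = 0.8972.
Photons absorbed: 0.8972 × 7.566×10⁻⁴ = 6.788×10⁻⁴ mol.
Product formed: 0.94 × 6.788×10⁻⁴ = 6.381×10⁻⁴ mol.
Rate: 6.381×10⁻⁴ / 1370 s = 4.7×10⁻⁷ mol s⁻¹.

4.7×10⁻⁷ mol s⁻¹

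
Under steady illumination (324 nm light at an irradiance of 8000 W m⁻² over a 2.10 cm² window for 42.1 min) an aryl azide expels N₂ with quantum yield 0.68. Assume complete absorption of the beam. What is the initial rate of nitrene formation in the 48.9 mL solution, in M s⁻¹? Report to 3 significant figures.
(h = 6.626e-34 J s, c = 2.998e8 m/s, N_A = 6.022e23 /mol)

6.33e-5 M s⁻¹

Photon energy at 324 nm: hc/λ = (6.626e-34)(2.998e8)/(324e-9) = 6.131e-19 J.
Energy delivered: (8000 W m⁻²)(2.10e-4 m²)(2526 s) = 4244 J.
Photons incident: 4244 / 6.131e-19 = 6.922e21, i.e. 6.922e21/6.022e23 = 0.01149 mol.
Product formed: 0.68 × 0.01149 = 0.007813 mol.
Rate: 0.007813 mol / (2526 s × 0.0489 L) = 6.33e-5 M s⁻¹.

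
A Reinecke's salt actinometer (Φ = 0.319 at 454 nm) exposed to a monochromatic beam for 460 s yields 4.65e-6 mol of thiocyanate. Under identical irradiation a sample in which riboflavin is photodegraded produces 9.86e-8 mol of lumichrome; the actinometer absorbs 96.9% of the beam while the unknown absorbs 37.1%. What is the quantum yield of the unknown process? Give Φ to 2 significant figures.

Φ = 0.018

Photons absorbed by the actinometer: 4.65e-6 / 0.319 = 1.458e-5 mol.
Incident flux: 1.458e-5 / 0.969 = 1.505e-5 einstein.
Absorbed by unknown: 0.371 × 1.505e-5 = 5.584e-6 mol.
Φ(unknown) = 9.86e-8 / 5.584e-6 = 0.018.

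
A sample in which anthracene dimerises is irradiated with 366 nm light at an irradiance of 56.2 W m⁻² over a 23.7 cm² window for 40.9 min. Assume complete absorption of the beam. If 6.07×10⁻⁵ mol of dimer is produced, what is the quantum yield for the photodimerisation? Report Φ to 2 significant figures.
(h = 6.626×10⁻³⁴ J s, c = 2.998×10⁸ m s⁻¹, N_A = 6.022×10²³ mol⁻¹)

Φ = 0.061

Photon energy at 366 nm: hc/λ = (6.626×10⁻³⁴)(2.998×10⁸)/(366×10⁻⁹) = 5.428×10⁻¹⁹ J.
Energy delivered: (56.2 W m⁻²)(23.7×10⁻⁴ m²)(2454 s) = 326.9 J.
Photons incident: 326.9 / 5.428×10⁻¹⁹ = 6.022×10²⁰, i.e. 6.022×10²⁰/6.022×10²³ = 0.001000 mol.
Φ = 6.07×10⁻⁵ mol / 0.001000 mol photons = 0.061.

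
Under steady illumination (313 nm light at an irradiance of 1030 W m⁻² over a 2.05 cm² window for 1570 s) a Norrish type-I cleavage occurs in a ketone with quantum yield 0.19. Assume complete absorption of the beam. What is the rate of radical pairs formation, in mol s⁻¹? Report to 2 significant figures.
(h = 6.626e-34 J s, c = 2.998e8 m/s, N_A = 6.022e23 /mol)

1.0e-7 mol s⁻¹

Photon energy at 313 nm: hc/λ = (6.626e-34)(2.998e8)/(313e-9) = 6.347e-19 J.
Energy delivered: (1030 W m⁻²)(2.05e-4 m²)(1570 s) = 331.5 J.
Photons incident: 331.5 / 6.347e-19 = 5.223e20, i.e. 5.223e20/6.022e23 = 8.673e-4 mol.
Product formed: 0.19 × 8.673e-4 = 1.648e-4 mol.
Rate: 1.648e-4 / 1570 s = 1.0e-7 mol s⁻¹.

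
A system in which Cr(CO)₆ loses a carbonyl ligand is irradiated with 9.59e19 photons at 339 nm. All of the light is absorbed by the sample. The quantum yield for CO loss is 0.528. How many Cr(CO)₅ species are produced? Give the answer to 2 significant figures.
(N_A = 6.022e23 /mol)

5.1e19 species

Moles of photons: 9.59e19 / 6.022e23 = 1.592e-4 mol.
Product: Φ × n_abs = 0.528 × 1.592e-4 = 8.406e-5 mol.
As a count: 8.406e-5 × 6.022e23 = 5.1e19.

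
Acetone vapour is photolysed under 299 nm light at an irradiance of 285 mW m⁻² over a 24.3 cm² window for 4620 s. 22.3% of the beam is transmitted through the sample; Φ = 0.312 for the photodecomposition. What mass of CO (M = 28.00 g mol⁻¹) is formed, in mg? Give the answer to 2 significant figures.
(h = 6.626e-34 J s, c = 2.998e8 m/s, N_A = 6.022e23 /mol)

Photon energy at 299 nm: hc/λ = (6.626e-34)(2.998e8)/(299e-9) = 6.644e-19 J.
Energy delivered: (285 mW m⁻²)(24.3e-4 m²)(4620 s) = 3.200 J.
Photons incident: 3.200 / 6.644e-19 = 4.816e18, i.e. 4.816e18/6.022e23 = 7.997e-6 mol.
Fraction absorbed: 1 − 22.3/100 = 0.7770.
Photons absorbed: 0.7770 × 7.997e-6 = 6.214e-6 mol.
Product: Φ × n_abs = 0.312 × 6.214e-6 = 1.939e-6 mol.
Mass: 1.939e-6 × 28.00 = 5.429e-5 g = 0.054 mg.

0.054 mg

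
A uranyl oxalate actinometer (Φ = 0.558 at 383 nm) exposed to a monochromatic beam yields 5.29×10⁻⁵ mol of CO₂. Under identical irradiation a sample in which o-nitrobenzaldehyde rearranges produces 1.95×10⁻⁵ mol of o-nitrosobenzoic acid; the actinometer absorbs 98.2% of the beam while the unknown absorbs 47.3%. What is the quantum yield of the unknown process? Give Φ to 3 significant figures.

Photons absorbed by the actinometer: 5.29×10⁻⁵ / 0.558 = 9.480×10⁻⁵ mol.
Incident flux: 9.480×10⁻⁵ / 0.982 = 9.654×10⁻⁵ einstein.
Absorbed by unknown: 0.473 × 9.654×10⁻⁵ = 4.566×10⁻⁵ mol.
Φ(unknown) = 1.95×10⁻⁵ / 4.566×10⁻⁵ = 0.427.

Φ = 0.427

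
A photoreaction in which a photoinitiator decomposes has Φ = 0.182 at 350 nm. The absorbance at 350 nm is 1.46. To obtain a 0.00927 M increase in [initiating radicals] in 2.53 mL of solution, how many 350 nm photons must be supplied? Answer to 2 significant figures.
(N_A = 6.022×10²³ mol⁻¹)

8.0×10¹⁹ photons

Product: (0.00927 M)(0.00253 L) = 2.345×10⁻⁵ mol.
Photons that must be absorbed: 2.345×10⁻⁵ / 0.182 = 1.288×10⁻⁴ mol.
Fraction absorbed: 1 − 10^(−1.46) = 0.9653.
Incident photons needed: 1.288×10⁻⁴ / 0.9653 = 1.334×10⁻⁴ mol.
Photon count: 1.334×10⁻⁴ × 6.022×10²³ = 8.0×10¹⁹.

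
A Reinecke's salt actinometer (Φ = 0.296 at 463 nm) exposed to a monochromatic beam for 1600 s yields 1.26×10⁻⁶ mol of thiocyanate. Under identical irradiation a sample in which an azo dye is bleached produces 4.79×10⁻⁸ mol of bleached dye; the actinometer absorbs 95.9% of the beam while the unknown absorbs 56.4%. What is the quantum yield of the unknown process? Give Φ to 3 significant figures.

Φ = 0.0191

Photons absorbed by the actinometer: 1.26×10⁻⁶ / 0.296 = 4.257×10⁻⁶ mol.
Incident flux: 4.257×10⁻⁶ / 0.959 = 4.439×10⁻⁶ einstein.
Absorbed by unknown: 0.564 × 4.439×10⁻⁶ = 2.504×10⁻⁶ mol.
Φ(unknown) = 4.79×10⁻⁸ / 2.504×10⁻⁶ = 0.0191.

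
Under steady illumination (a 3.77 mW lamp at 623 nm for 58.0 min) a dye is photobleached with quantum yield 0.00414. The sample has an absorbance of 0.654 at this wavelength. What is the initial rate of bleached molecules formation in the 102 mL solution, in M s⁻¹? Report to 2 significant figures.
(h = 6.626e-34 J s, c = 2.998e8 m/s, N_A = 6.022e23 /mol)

Photon energy at 623 nm: hc/λ = (6.626e-34)(2.998e8)/(623e-9) = 3.189e-19 J.
Energy delivered: (3.77 mW)(3480 s) = 13.12 J.
Photons incident: 13.12 / 3.189e-19 = 4.114e19, i.e. 4.114e19/6.022e23 = 6.832e-5 mol.
Fraction absorbed: 1 − 10^(−0.654) = 0.7782.
Photons absorbed: 0.7782 × 6.832e-5 = 5.317e-5 mol.
Product formed: 0.00414 × 5.317e-5 = 2.201e-7 mol.
Rate: 2.201e-7 mol / (3480 s × 0.102 L) = 6.2e-10 M s⁻¹.

6.2e-10 M s⁻¹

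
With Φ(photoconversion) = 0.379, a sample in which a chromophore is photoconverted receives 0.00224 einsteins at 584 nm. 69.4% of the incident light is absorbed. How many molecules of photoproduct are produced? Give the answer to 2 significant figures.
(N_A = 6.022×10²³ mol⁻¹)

3.5×10²⁰ molecules

Photons absorbed: 0.694 × 0.00224 = 0.001555 mol.
Product: Φ × n_abs = 0.379 × 0.001555 = 5.893×10⁻⁴ mol.
As a count: 5.893×10⁻⁴ × 6.022×10²³ = 3.5×10²⁰.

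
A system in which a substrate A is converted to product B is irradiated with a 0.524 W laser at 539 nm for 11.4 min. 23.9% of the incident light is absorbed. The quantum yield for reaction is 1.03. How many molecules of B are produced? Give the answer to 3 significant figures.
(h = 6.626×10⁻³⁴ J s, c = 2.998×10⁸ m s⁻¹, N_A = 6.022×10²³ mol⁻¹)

Photon energy at 539 nm: hc/λ = (6.626×10⁻³⁴)(2.998×10⁸)/(539×10⁻⁹) = 3.685×10⁻¹⁹ J.
Energy delivered: (0.524 W)(684 s) = 358.4 J.
Photons incident: 358.4 / 3.685×10⁻¹⁹ = 9.726×10²⁰, i.e. 9.726×10²⁰/6.022×10²³ = 0.001615 mol.
Photons absorbed: 0.239 × 0.001615 = 3.860×10⁻⁴ mol.
Product: Φ × n_abs = 1.03 × 3.860×10⁻⁴ = 3.976×10⁻⁴ mol.
As a count: 3.976×10⁻⁴ × 6.022×10²³ = 2.39×10²⁰.

2.39×10²⁰ molecules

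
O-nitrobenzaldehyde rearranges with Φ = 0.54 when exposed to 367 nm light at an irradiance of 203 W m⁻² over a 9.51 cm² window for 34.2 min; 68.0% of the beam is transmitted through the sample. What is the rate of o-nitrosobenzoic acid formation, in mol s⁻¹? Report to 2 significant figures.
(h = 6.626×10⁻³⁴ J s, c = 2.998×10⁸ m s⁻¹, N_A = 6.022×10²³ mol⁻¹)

1.0×10⁻⁷ mol s⁻¹

Photon energy at 367 nm: hc/λ = (6.626×10⁻³⁴)(2.998×10⁸)/(367×10⁻⁹) = 5.413×10⁻¹⁹ J.
Energy delivered: (203 W m⁻²)(9.51×10⁻⁴ m²)(2052 s) = 396.1 J.
Photons incident: 396.1 / 5.413×10⁻¹⁹ = 7.318×10²⁰, i.e. 7.318×10²⁰/6.022×10²³ = 0.001215 mol.
Fraction absorbed: 1 − 68.0/100 = 0.3200.
Photons absorbed: 0.3200 × 0.001215 = 3.888×10⁻⁴ mol.
Product formed: 0.54 × 3.888×10⁻⁴ = 2.100×10⁻⁴ mol.
Rate: 2.100×10⁻⁴ / 2052 s = 1.0×10⁻⁷ mol s⁻¹.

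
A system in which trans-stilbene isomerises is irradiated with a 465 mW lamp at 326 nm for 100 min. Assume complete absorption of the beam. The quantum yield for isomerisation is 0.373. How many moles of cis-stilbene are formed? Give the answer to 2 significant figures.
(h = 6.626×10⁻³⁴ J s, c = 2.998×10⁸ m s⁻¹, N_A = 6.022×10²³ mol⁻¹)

Photon energy at 326 nm: hc/λ = (6.626×10⁻³⁴)(2.998×10⁸)/(326×10⁻⁹) = 6.093×10⁻¹⁹ J.
Energy delivered: (465 mW)(6000 s) = 2790 J.
Photons incident: 2790 / 6.093×10⁻¹⁹ = 4.579×10²¹, i.e. 4.579×10²¹/6.022×10²³ = 0.007604 mol.
Product: Φ × n_abs = 0.373 × 0.007604 = 0.002836 mol.

0.0028 mol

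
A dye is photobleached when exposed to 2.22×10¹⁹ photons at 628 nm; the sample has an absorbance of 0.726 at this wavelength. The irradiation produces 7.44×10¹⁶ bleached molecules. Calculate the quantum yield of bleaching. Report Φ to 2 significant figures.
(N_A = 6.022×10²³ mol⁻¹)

Φ = 0.0041

Product: 7.44×10¹⁶ / 6.022×10²³ = 1.235×10⁻⁷ mol.
Moles of photons: 2.22×10¹⁹ / 6.022×10²³ = 3.686×10⁻⁵ mol.
Fraction absorbed: 1 − 10^(−0.726) = 0.8121.
Photons absorbed: 0.8121 × 3.686×10⁻⁵ = 2.993×10⁻⁵ mol.
Φ = 1.235×10⁻⁷ mol / 2.993×10⁻⁵ mol photons = 0.0041.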